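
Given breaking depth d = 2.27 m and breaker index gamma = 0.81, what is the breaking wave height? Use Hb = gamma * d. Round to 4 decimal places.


Hb = gamma * d
Hb = 0.81 * 2.27
Hb = 1.8387 m

1.8387


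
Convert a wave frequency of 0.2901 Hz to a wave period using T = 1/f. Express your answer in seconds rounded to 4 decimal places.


T = 1 / f
T = 1 / 0.2901
T = 3.4471 s

3.4471


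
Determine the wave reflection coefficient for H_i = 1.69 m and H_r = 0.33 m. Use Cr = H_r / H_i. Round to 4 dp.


Cr = H_r / H_i
Cr = 0.33 / 1.69
Cr = 0.1953

0.1953


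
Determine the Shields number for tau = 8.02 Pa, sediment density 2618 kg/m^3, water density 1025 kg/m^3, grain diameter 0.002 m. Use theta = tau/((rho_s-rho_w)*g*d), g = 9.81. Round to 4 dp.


theta = tau / ((rho_s - rho_w) * g * d)
rho_s - rho_w = 2618 - 1025 = 1593
Denominator = 1593 * 9.81 * 0.002 = 31.254660
theta = 8.02 / 31.254660
theta = 0.2566

0.2566


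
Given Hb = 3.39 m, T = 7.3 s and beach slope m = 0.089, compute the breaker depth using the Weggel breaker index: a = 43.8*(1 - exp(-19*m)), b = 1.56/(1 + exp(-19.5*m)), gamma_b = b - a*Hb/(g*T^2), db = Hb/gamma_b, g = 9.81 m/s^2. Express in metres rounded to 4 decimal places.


a = 43.8 * (1 - exp(-19 * m))
exp(-19 * 0.089) = exp(-1.6910) = 0.184335
a = 43.8 * (1 - 0.184335) = 35.726123
b = 1.56 / (1 + exp(-19.5 * m))
exp(-19.5 * 0.089) = exp(-1.7355) = 0.176312
b = 1.56 / (1 + 0.176312) = 1.326179
Hb / (g * T^2) = 3.39 / (9.81 * 7.3^2) = 3.39 / 522.7749 = 0.00648463
gamma_b = b - a * Hb/(g*T^2) = 1.326179 - 35.726123 * 0.00648463 = 1.094508
db = Hb / gamma_b = 3.39 / 1.094508
db = 3.0973 m

3.0973


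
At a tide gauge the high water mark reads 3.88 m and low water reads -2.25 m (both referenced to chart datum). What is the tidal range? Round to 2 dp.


Tidal range = High water - Low water
Tidal range = 3.88 - (-2.25)
Tidal range = 6.13 m

6.13


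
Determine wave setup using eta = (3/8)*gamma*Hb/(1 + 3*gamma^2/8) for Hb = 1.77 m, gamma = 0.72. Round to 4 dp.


eta = (3/8) * gamma * Hb / (1 + 3*gamma^2/8)
Numerator = (3/8) * 0.72 * 1.77 = 0.477900
Denominator = 1 + 3*0.72^2/8 = 1 + 0.194400 = 1.194400
eta = 0.477900 / 1.194400
eta = 0.4001 m

0.4001


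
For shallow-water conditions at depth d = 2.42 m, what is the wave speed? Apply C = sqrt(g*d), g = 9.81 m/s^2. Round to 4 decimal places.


Using the shallow-water approximation:
C = sqrt(g * d) = sqrt(9.81 * 2.42)
C = sqrt(23.7402)
C = 4.8724 m/s

4.8724


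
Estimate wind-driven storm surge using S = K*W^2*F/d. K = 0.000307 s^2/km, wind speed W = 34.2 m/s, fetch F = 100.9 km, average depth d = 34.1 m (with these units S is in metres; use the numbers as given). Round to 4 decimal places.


S = K * W^2 * F / d
W^2 = 34.2^2 = 1169.64
S = 0.000307 * 1169.64 * 100.9 / 34.1
Numerator = 0.000307 * 1169.64 * 100.9 = 36.231120
S = 36.231120 / 34.1 = 1.0625 m

1.0625


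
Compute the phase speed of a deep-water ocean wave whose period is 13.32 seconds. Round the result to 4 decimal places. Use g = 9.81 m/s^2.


We use the deep-water celerity formula:
C = g * T / (2 * pi)
C = 9.81 * 13.32 / (2 * 3.14159...)
C = 130.669200 / 6.283185
C = 20.7966 m/s

20.7966


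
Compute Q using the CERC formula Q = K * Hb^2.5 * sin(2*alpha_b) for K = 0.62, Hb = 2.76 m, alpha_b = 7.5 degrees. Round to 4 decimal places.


Q = K * Hb^2.5 * sin(2 * alpha_b)
Hb^2.5 = 2.76^2.5 = 12.655308
sin(2 * 7.5) = sin(15.0) = 0.258819
Q = 0.62 * 12.655308 * 0.258819
Q = 2.0308 m^3/s

2.0308


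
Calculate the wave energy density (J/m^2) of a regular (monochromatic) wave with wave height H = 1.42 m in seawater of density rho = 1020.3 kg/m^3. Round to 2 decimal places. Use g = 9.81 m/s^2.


E = (1/8) * rho * g * H^2
E = (1/8) * 1020.3 * 9.81 * 1.42^2
E = 0.125 * 1020.3 * 9.81 * 2.0164
E = 2522.80 J/m^2

2522.80


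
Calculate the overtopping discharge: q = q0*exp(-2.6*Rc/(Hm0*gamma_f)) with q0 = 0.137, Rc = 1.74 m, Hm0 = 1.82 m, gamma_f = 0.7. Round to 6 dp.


q = q0 * exp(-2.6 * Rc / (Hm0 * gamma_f))
Exponent = -2.6 * 1.74 / (1.82 * 0.7)
= -2.6 * 1.74 / 1.2740
= -3.551020
exp(-3.551020) = 0.028695
q = 0.137 * 0.028695
q = 0.003931 m^3/s/m

0.003931


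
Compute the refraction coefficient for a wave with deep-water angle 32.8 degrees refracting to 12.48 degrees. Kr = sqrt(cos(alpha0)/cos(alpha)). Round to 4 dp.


Kr = sqrt(cos(alpha0) / cos(alpha))
cos(32.8) = 0.840567
cos(12.48) = 0.976371
Kr = sqrt(0.840567 / 0.976371)
Kr = sqrt(0.860909)
Kr = 0.9279

0.9279


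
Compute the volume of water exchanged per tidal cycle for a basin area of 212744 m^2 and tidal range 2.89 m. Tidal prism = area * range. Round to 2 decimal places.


Tidal prism = Area * Tidal range
P = 212744 * 2.89
P = 614830.16 m^3

614830.16


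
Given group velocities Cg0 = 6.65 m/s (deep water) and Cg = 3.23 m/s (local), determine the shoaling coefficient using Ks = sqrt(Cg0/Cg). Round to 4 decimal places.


Ks = sqrt(Cg0 / Cg)
Ks = sqrt(6.65 / 3.23)
Ks = sqrt(2.0588)
Ks = 1.4349

1.4349


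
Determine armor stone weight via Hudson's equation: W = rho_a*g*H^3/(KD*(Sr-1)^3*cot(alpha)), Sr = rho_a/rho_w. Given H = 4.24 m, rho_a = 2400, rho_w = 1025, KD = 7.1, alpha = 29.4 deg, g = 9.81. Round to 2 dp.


Sr = rho_a / rho_w = 2400 / 1025 = 2.341463
(Sr - 1) = 1.341463
(Sr - 1)^3 = 2.413996
cot(29.4) = 1 / tan(29.4) = 1 / 0.563471 = 1.774714
Numerator = 2400 * 9.81 * 4.24^3 = 1794641.9651
Denominator = 7.1 * 2.413996 * 1.774714 = 30.417481
W = 1794641.9651 / 30.417481
W = 59000.35 N

59000.35


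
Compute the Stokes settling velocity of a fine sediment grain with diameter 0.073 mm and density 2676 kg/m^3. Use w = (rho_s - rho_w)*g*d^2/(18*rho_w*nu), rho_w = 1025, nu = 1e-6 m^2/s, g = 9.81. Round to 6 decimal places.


w = (rho_s - rho_w) * g * d^2 / (18 * rho_w * nu)
d = 0.073 mm = 0.000073 m
rho_s - rho_w = 2676 - 1025 = 1651
Numerator = 1651 * 9.81 * (0.000073)^2 = 0.000086310136
Denominator = 18 * 1025 * 1e-6 = 0.018450
w = 0.004678 m/s

0.004678


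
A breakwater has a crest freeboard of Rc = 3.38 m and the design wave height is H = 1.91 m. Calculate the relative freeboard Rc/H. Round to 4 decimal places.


Relative freeboard = Rc / H
= 3.38 / 1.91
= 1.7696

1.7696


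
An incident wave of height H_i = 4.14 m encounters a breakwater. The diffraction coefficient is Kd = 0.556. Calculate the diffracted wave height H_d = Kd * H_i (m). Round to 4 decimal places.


H_d = Kd * H_i
H_d = 0.556 * 4.14
H_d = 2.3018 m

2.3018


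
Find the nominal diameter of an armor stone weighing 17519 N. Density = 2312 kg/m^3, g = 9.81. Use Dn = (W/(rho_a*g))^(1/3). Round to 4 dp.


V = W / (rho_a * g)
V = 17519 / (2312 * 9.81)
V = 17519 / 22680.72
V = 0.772418 m^3
Dn = V^(1/3) = 0.772418^(1/3)
Dn = 0.9175 m

0.9175


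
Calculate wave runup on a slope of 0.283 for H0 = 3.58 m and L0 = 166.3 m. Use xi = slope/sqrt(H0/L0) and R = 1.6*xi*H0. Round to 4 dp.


xi = slope / sqrt(H0/L0)
H0/L0 = 3.58/166.3 = 0.021527
sqrt(0.021527) = 0.146722
xi = 0.283 / 0.146722 = 1.928817
R = 1.6 * xi * H0 = 1.6 * 1.928817 * 3.58
R = 11.0483 m

11.0483


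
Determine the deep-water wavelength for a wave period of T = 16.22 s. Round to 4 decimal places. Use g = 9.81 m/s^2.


L0 = g * T^2 / (2 * pi)
L0 = 9.81 * 16.22^2 / (2 * pi)
L0 = 9.81 * 263.0884 / 6.28319
L0 = 2580.8972 / 6.28319
L0 = 410.7625 m

410.7625


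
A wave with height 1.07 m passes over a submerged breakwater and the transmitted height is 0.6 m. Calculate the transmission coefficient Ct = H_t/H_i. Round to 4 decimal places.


Ct = H_t / H_i
Ct = 0.6 / 1.07
Ct = 0.5607

0.5607


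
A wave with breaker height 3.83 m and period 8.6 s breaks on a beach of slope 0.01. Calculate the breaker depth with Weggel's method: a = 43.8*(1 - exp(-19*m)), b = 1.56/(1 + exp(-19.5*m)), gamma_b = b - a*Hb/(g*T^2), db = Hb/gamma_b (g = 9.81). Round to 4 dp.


a = 43.8 * (1 - exp(-19 * m))
exp(-19 * 0.01) = exp(-0.1900) = 0.826959
a = 43.8 * (1 - 0.826959) = 7.579190
b = 1.56 / (1 + exp(-19.5 * m))
exp(-19.5 * 0.01) = exp(-0.1950) = 0.822835
b = 1.56 / (1 + 0.822835) = 0.855810
Hb / (g * T^2) = 3.83 / (9.81 * 8.6^2) = 3.83 / 725.5476 = 0.00527877
gamma_b = b - a * Hb/(g*T^2) = 0.855810 - 7.579190 * 0.00527877 = 0.815801
db = Hb / gamma_b = 3.83 / 0.815801
db = 4.6948 m

4.6948


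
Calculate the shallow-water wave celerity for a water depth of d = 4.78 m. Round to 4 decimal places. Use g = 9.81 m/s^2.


Using the shallow-water approximation:
C = sqrt(g * d) = sqrt(9.81 * 4.78)
C = sqrt(46.8918)
C = 6.8478 m/s

6.8478


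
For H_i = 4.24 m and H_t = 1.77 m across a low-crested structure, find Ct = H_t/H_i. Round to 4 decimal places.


Ct = H_t / H_i
Ct = 1.77 / 4.24
Ct = 0.4175

0.4175


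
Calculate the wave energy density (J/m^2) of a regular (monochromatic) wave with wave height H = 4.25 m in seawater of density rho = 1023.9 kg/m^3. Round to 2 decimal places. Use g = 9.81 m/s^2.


E = (1/8) * rho * g * H^2
E = (1/8) * 1023.9 * 9.81 * 4.25^2
E = 0.125 * 1023.9 * 9.81 * 18.0625
E = 22678.51 J/m^2

22678.51


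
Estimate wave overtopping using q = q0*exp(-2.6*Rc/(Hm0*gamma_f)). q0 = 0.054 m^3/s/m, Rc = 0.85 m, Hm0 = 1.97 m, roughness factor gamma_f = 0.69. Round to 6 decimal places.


q = q0 * exp(-2.6 * Rc / (Hm0 * gamma_f))
Exponent = -2.6 * 0.85 / (1.97 * 0.69)
= -2.6 * 0.85 / 1.3593
= -1.625837
exp(-1.625837) = 0.196747
q = 0.054 * 0.196747
q = 0.010624 m^3/s/m

0.010624


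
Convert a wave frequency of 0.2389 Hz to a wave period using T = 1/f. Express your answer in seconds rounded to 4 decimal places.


T = 1 / f
T = 1 / 0.2389
T = 4.1859 s

4.1859


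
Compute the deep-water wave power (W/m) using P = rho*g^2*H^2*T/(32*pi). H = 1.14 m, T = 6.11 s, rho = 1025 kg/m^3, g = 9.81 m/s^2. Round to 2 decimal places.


P = rho * g^2 * H^2 * T / (32 * pi)
P = 1025 * 9.81^2 * 1.14^2 * 6.11 / (32 * pi)
P = 1025 * 96.2361 * 1.2996 * 6.11 / 100.53096
P = 7791.35 W/m

7791.35


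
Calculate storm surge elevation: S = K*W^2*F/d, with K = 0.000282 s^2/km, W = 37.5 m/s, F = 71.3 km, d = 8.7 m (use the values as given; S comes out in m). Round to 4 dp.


S = K * W^2 * F / d
W^2 = 37.5^2 = 1406.25
S = 0.000282 * 1406.25 * 71.3 / 8.7
Numerator = 0.000282 * 1406.25 * 71.3 = 28.274906
S = 28.274906 / 8.7 = 3.2500 m

3.2500


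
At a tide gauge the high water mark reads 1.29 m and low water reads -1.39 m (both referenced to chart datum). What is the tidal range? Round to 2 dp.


Tidal range = High water - Low water
Tidal range = 1.29 - (-1.39)
Tidal range = 2.68 m

2.68


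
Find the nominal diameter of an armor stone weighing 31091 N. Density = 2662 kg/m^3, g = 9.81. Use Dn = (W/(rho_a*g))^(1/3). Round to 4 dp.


V = W / (rho_a * g)
V = 31091 / (2662 * 9.81)
V = 31091 / 26114.22
V = 1.190577 m^3
Dn = V^(1/3) = 1.190577^(1/3)
Dn = 1.0599 m

1.0599


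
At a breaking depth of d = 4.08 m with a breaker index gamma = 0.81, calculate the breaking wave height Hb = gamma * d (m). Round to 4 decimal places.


Hb = gamma * d
Hb = 0.81 * 4.08
Hb = 3.3048 m

3.3048


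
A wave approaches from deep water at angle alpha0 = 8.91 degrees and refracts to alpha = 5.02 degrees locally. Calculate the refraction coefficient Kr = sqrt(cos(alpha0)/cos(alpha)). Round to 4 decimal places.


Kr = sqrt(cos(alpha0) / cos(alpha))
cos(8.91) = 0.987933
cos(5.02) = 0.996164
Kr = sqrt(0.987933 / 0.996164)
Kr = sqrt(0.991737)
Kr = 0.9959

0.9959


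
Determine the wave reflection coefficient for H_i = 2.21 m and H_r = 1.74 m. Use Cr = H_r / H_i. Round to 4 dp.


Cr = H_r / H_i
Cr = 1.74 / 2.21
Cr = 0.7873

0.7873


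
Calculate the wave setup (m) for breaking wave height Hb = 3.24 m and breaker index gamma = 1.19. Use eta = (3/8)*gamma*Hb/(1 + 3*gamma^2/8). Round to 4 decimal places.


eta = (3/8) * gamma * Hb / (1 + 3*gamma^2/8)
Numerator = (3/8) * 1.19 * 3.24 = 1.445850
Denominator = 1 + 3*1.19^2/8 = 1 + 0.531038 = 1.531038
eta = 1.445850 / 1.531038
eta = 0.9444 m

0.9444


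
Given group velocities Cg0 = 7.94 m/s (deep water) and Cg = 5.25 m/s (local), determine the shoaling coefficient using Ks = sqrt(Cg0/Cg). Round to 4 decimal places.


Ks = sqrt(Cg0 / Cg)
Ks = sqrt(7.94 / 5.25)
Ks = sqrt(1.5124)
Ks = 1.2298

1.2298


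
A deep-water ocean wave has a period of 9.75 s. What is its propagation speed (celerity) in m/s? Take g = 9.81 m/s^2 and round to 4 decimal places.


We use the deep-water celerity formula:
C = g * T / (2 * pi)
C = 9.81 * 9.75 / (2 * 3.14159...)
C = 95.647500 / 6.283185
C = 15.2228 m/s

15.2228


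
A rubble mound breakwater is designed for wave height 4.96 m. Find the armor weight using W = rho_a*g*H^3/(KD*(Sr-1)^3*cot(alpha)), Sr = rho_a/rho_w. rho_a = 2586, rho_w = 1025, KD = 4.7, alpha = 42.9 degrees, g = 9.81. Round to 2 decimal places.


Sr = rho_a / rho_w = 2586 / 1025 = 2.522927
(Sr - 1) = 1.522927
(Sr - 1)^3 = 3.532134
cot(42.9) = 1 / tan(42.9) = 1 / 0.929257 = 1.076128
Numerator = 2586 * 9.81 * 4.96^3 = 3095583.7442
Denominator = 4.7 * 3.532134 * 1.076128 = 17.864833
W = 3095583.7442 / 17.864833
W = 173278.06 N

173278.06


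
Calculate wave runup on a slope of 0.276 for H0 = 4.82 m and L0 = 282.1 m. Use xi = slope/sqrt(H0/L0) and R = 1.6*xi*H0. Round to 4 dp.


xi = slope / sqrt(H0/L0)
H0/L0 = 4.82/282.1 = 0.017086
sqrt(0.017086) = 0.130714
xi = 0.276 / 0.130714 = 2.111481
R = 1.6 * xi * H0 = 1.6 * 2.111481 * 4.82
R = 16.2837 m

16.2837


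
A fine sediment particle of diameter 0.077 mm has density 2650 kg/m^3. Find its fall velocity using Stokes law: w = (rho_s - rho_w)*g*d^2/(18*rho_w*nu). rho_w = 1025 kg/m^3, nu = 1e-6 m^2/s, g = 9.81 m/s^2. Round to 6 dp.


w = (rho_s - rho_w) * g * d^2 / (18 * rho_w * nu)
d = 0.077 mm = 0.000077 m
rho_s - rho_w = 2650 - 1025 = 1625
Numerator = 1625 * 9.81 * (0.000077)^2 = 0.000094515671
Denominator = 18 * 1025 * 1e-6 = 0.018450
w = 0.005123 m/s

0.005123


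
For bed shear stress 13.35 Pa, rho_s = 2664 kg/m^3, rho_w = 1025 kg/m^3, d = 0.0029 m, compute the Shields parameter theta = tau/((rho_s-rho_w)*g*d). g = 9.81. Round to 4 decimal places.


theta = tau / ((rho_s - rho_w) * g * d)
rho_s - rho_w = 2664 - 1025 = 1639
Denominator = 1639 * 9.81 * 0.0029 = 46.627911
theta = 13.35 / 46.627911
theta = 0.2863

0.2863


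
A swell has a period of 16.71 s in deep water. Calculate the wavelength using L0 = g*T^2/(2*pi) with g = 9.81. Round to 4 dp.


L0 = g * T^2 / (2 * pi)
L0 = 9.81 * 16.71^2 / (2 * pi)
L0 = 9.81 * 279.2241 / 6.28319
L0 = 2739.1884 / 6.28319
L0 = 435.9554 m

435.9554


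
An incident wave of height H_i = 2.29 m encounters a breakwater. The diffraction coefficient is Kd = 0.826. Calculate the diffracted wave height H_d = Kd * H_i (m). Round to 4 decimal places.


H_d = Kd * H_i
H_d = 0.826 * 2.29
H_d = 1.8915 m

1.8915


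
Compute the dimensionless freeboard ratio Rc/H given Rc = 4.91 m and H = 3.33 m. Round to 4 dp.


Relative freeboard = Rc / H
= 4.91 / 3.33
= 1.4745

1.4745


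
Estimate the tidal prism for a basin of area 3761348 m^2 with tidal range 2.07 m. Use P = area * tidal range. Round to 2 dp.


Tidal prism = Area * Tidal range
P = 3761348 * 2.07
P = 7785990.36 m^3

7785990.36


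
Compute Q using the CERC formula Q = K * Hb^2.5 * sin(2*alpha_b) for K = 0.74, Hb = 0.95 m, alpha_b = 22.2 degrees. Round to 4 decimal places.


Q = K * Hb^2.5 * sin(2 * alpha_b)
Hb^2.5 = 0.95^2.5 = 0.879648
sin(2 * 22.2) = sin(44.4) = 0.699663
Q = 0.74 * 0.879648 * 0.699663
Q = 0.4554 m^3/s

0.4554


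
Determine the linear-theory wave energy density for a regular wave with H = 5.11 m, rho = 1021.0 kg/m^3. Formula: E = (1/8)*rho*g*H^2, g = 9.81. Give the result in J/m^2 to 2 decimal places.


E = (1/8) * rho * g * H^2
E = (1/8) * 1021.0 * 9.81 * 5.11^2
E = 0.125 * 1021.0 * 9.81 * 26.1121
E = 32692.38 J/m^2

32692.38


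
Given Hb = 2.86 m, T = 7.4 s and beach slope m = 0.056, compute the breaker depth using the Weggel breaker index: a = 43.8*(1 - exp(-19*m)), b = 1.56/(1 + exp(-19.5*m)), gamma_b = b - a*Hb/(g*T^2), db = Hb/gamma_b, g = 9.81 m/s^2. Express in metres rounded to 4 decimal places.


a = 43.8 * (1 - exp(-19 * m))
exp(-19 * 0.056) = exp(-1.0640) = 0.345073
a = 43.8 * (1 - 0.345073) = 28.685813
b = 1.56 / (1 + exp(-19.5 * m))
exp(-19.5 * 0.056) = exp(-1.0920) = 0.335545
b = 1.56 / (1 + 0.335545) = 1.168063
Hb / (g * T^2) = 2.86 / (9.81 * 7.4^2) = 2.86 / 537.1956 = 0.00532395
gamma_b = b - a * Hb/(g*T^2) = 1.168063 - 28.685813 * 0.00532395 = 1.015341
db = Hb / gamma_b = 2.86 / 1.015341
db = 2.8168 m

2.8168


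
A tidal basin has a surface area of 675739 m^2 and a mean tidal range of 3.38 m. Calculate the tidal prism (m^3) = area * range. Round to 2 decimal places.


Tidal prism = Area * Tidal range
P = 675739 * 3.38
P = 2283997.82 m^3

2283997.82


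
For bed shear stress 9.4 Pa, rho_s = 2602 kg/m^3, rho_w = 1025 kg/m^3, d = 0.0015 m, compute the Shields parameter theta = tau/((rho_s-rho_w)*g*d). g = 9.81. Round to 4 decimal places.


theta = tau / ((rho_s - rho_w) * g * d)
rho_s - rho_w = 2602 - 1025 = 1577
Denominator = 1577 * 9.81 * 0.0015 = 23.205555
theta = 9.4 / 23.205555
theta = 0.4051

0.4051


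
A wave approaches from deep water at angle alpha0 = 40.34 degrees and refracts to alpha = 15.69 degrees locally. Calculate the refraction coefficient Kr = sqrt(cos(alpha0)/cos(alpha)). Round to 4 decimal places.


Kr = sqrt(cos(alpha0) / cos(alpha))
cos(40.34) = 0.762217
cos(15.69) = 0.962739
Kr = sqrt(0.762217 / 0.962739)
Kr = sqrt(0.791717)
Kr = 0.8898

0.8898


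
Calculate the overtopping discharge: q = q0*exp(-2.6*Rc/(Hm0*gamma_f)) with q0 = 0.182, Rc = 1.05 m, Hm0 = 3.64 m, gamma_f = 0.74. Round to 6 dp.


q = q0 * exp(-2.6 * Rc / (Hm0 * gamma_f))
Exponent = -2.6 * 1.05 / (3.64 * 0.74)
= -2.6 * 1.05 / 2.6936
= -1.013514
exp(-1.013514) = 0.362942
q = 0.182 * 0.362942
q = 0.066055 m^3/s/m

0.066055


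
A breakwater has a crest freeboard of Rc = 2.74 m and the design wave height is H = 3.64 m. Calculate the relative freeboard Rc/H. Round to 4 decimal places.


Relative freeboard = Rc / H
= 2.74 / 3.64
= 0.7527

0.7527


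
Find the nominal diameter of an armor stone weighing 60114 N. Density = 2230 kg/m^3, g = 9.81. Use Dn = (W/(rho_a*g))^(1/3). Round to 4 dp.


V = W / (rho_a * g)
V = 60114 / (2230 * 9.81)
V = 60114 / 21876.30
V = 2.747905 m^3
Dn = V^(1/3) = 2.747905^(1/3)
Dn = 1.4007 m

1.4007


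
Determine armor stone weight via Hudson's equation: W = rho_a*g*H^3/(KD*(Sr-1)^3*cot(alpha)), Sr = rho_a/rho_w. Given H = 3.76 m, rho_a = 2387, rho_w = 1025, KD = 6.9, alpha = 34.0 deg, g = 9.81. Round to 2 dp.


Sr = rho_a / rho_w = 2387 / 1025 = 2.328780
(Sr - 1) = 1.328780
(Sr - 1)^3 = 2.346171
cot(34.0) = 1 / tan(34.0) = 1 / 0.674509 = 1.482561
Numerator = 2387 * 9.81 * 3.76^3 = 1244758.1004
Denominator = 6.9 * 2.346171 * 1.482561 = 24.000560
W = 1244758.1004 / 24.000560
W = 51863.71 N

51863.71


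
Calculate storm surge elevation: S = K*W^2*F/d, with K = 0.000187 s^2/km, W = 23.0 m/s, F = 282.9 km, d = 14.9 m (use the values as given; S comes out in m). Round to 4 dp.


S = K * W^2 * F / d
W^2 = 23.0^2 = 529.00
S = 0.000187 * 529.00 * 282.9 / 14.9
Numerator = 0.000187 * 529.00 * 282.9 = 27.985317
S = 27.985317 / 14.9 = 1.8782 m

1.8782


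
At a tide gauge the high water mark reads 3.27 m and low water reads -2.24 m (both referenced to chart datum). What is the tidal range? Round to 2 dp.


Tidal range = High water - Low water
Tidal range = 3.27 - (-2.24)
Tidal range = 5.51 m

5.51


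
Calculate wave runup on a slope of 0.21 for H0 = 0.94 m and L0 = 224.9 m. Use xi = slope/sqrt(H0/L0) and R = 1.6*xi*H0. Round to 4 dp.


xi = slope / sqrt(H0/L0)
H0/L0 = 0.94/224.9 = 0.004180
sqrt(0.004180) = 0.064650
xi = 0.21 / 0.064650 = 3.248255
R = 1.6 * xi * H0 = 1.6 * 3.248255 * 0.94
R = 4.8854 m

4.8854


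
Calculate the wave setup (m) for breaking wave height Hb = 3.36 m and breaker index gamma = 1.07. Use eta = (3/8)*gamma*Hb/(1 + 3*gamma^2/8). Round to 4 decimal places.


eta = (3/8) * gamma * Hb / (1 + 3*gamma^2/8)
Numerator = (3/8) * 1.07 * 3.36 = 1.348200
Denominator = 1 + 3*1.07^2/8 = 1 + 0.429338 = 1.429338
eta = 1.348200 / 1.429338
eta = 0.9432 m

0.9432


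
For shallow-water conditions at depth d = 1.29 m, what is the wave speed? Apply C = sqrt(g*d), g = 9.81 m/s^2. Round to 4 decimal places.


Using the shallow-water approximation:
C = sqrt(g * d) = sqrt(9.81 * 1.29)
C = sqrt(12.6549)
C = 3.5574 m/s

3.5574


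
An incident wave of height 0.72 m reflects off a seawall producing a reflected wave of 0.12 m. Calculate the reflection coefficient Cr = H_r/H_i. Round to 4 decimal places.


Cr = H_r / H_i
Cr = 0.12 / 0.72
Cr = 0.1667

0.1667


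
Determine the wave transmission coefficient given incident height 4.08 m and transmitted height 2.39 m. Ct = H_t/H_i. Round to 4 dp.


Ct = H_t / H_i
Ct = 2.39 / 4.08
Ct = 0.5858

0.5858


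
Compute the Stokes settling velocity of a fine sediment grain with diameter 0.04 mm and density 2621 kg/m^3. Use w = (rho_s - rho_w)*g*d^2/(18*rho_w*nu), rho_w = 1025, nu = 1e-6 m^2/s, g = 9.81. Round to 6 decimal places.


w = (rho_s - rho_w) * g * d^2 / (18 * rho_w * nu)
d = 0.04 mm = 0.000040 m
rho_s - rho_w = 2621 - 1025 = 1596
Numerator = 1596 * 9.81 * (0.000040)^2 = 0.000025050816
Denominator = 18 * 1025 * 1e-6 = 0.018450
w = 0.001358 m/s

0.001358


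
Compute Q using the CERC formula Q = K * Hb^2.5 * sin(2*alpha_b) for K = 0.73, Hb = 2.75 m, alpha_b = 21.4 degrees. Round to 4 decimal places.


Q = K * Hb^2.5 * sin(2 * alpha_b)
Hb^2.5 = 2.75^2.5 = 12.540987
sin(2 * 21.4) = sin(42.8) = 0.679441
Q = 0.73 * 12.540987 * 0.679441
Q = 6.2202 m^3/s

6.2202


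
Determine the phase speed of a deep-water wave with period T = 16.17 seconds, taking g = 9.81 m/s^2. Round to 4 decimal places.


We use the deep-water celerity formula:
C = g * T / (2 * pi)
C = 9.81 * 16.17 / (2 * 3.14159...)
C = 158.627700 / 6.283185
C = 25.2464 m/s

25.2464


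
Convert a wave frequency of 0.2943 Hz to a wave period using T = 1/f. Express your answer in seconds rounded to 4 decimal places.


T = 1 / f
T = 1 / 0.2943
T = 3.3979 s

3.3979


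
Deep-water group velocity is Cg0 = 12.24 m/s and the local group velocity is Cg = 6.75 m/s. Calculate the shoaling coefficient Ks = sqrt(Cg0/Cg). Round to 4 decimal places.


Ks = sqrt(Cg0 / Cg)
Ks = sqrt(12.24 / 6.75)
Ks = sqrt(1.8133)
Ks = 1.3466

1.3466


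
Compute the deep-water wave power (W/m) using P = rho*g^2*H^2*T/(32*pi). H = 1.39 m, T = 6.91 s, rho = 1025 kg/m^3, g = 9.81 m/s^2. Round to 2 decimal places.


P = rho * g^2 * H^2 * T / (32 * pi)
P = 1025 * 9.81^2 * 1.39^2 * 6.91 / (32 * pi)
P = 1025 * 96.2361 * 1.9321 * 6.91 / 100.53096
P = 13099.95 W/m

13099.95


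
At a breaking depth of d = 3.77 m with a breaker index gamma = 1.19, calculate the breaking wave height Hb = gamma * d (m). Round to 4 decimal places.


Hb = gamma * d
Hb = 1.19 * 3.77
Hb = 4.4863 m

4.4863


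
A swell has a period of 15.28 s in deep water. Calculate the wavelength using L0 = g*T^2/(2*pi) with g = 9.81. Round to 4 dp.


L0 = g * T^2 / (2 * pi)
L0 = 9.81 * 15.28^2 / (2 * pi)
L0 = 9.81 * 233.4784 / 6.28319
L0 = 2290.4231 / 6.28319
L0 = 364.5322 m

364.5322


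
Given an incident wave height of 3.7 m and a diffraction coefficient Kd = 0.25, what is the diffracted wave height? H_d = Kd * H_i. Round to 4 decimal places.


H_d = Kd * H_i
H_d = 0.25 * 3.7
H_d = 0.9250 m

0.9250


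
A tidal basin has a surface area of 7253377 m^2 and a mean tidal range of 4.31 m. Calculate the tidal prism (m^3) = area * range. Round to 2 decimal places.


Tidal prism = Area * Tidal range
P = 7253377 * 4.31
P = 31262054.87 m^3

31262054.87


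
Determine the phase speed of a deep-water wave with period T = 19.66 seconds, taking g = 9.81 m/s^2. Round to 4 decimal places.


We use the deep-water celerity formula:
C = g * T / (2 * pi)
C = 9.81 * 19.66 / (2 * 3.14159...)
C = 192.864600 / 6.283185
C = 30.6954 m/s

30.6954


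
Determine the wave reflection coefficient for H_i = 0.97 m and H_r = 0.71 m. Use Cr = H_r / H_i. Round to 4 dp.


Cr = H_r / H_i
Cr = 0.71 / 0.97
Cr = 0.7320

0.7320


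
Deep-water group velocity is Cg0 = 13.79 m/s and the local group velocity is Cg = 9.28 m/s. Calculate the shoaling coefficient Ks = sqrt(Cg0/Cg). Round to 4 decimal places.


Ks = sqrt(Cg0 / Cg)
Ks = sqrt(13.79 / 9.28)
Ks = sqrt(1.4860)
Ks = 1.2190

1.2190


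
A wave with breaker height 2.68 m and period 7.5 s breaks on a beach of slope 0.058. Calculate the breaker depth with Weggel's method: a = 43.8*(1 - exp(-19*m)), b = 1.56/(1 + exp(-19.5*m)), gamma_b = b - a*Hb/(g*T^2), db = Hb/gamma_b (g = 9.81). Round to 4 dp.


a = 43.8 * (1 - exp(-19 * m))
exp(-19 * 0.058) = exp(-1.1020) = 0.332206
a = 43.8 * (1 - 0.332206) = 29.249377
b = 1.56 / (1 + exp(-19.5 * m))
exp(-19.5 * 0.058) = exp(-1.1310) = 0.322710
b = 1.56 / (1 + 0.322710) = 1.179397
Hb / (g * T^2) = 2.68 / (9.81 * 7.5^2) = 2.68 / 551.8125 = 0.00485672
gamma_b = b - a * Hb/(g*T^2) = 1.179397 - 29.249377 * 0.00485672 = 1.037340
db = Hb / gamma_b = 2.68 / 1.037340
db = 2.5835 m

2.5835


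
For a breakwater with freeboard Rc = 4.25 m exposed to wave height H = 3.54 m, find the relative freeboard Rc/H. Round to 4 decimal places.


Relative freeboard = Rc / H
= 4.25 / 3.54
= 1.2006

1.2006


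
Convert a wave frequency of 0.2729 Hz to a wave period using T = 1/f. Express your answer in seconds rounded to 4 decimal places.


T = 1 / f
T = 1 / 0.2729
T = 3.6643 s

3.6643


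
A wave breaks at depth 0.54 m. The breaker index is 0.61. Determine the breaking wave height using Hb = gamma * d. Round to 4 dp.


Hb = gamma * d
Hb = 0.61 * 0.54
Hb = 0.3294 m

0.3294


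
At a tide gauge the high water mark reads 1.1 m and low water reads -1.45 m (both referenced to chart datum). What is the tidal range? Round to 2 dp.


Tidal range = High water - Low water
Tidal range = 1.1 - (-1.45)
Tidal range = 2.55 m

2.55


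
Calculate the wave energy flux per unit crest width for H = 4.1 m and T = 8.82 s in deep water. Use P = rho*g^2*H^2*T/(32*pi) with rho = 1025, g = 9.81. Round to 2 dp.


P = rho * g^2 * H^2 * T / (32 * pi)
P = 1025 * 9.81^2 * 4.1^2 * 8.82 / (32 * pi)
P = 1025 * 96.2361 * 16.8100 * 8.82 / 100.53096
P = 145478.34 W/m

145478.34


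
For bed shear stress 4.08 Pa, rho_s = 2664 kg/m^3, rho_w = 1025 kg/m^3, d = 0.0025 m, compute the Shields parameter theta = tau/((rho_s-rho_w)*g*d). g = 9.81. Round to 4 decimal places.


theta = tau / ((rho_s - rho_w) * g * d)
rho_s - rho_w = 2664 - 1025 = 1639
Denominator = 1639 * 9.81 * 0.0025 = 40.196475
theta = 4.08 / 40.196475
theta = 0.1015

0.1015


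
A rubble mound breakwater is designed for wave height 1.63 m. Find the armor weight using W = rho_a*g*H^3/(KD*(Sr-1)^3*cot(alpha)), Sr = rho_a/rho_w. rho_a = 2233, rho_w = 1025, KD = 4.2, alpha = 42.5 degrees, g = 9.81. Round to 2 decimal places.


Sr = rho_a / rho_w = 2233 / 1025 = 2.178537
(Sr - 1) = 1.178537
(Sr - 1)^3 = 1.636927
cot(42.5) = 1 / tan(42.5) = 1 / 0.916331 = 1.091309
Numerator = 2233 * 9.81 * 1.63^3 = 94868.1745
Denominator = 4.2 * 1.636927 * 1.091309 = 7.502846
W = 94868.1745 / 7.502846
W = 12644.29 N

12644.29


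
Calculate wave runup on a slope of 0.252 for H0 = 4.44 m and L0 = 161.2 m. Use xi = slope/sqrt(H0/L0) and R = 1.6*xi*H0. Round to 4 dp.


xi = slope / sqrt(H0/L0)
H0/L0 = 4.44/161.2 = 0.027543
sqrt(0.027543) = 0.165962
xi = 0.252 / 0.165962 = 1.518419
R = 1.6 * xi * H0 = 1.6 * 1.518419 * 4.44
R = 10.7868 m

10.7868


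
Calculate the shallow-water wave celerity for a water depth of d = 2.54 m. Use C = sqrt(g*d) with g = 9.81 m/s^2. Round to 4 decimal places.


Using the shallow-water approximation:
C = sqrt(g * d) = sqrt(9.81 * 2.54)
C = sqrt(24.9174)
C = 4.9917 m/s

4.9917


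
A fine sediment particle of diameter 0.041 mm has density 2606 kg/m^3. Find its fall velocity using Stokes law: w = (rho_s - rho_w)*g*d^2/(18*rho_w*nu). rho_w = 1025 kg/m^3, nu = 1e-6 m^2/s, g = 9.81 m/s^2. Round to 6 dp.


w = (rho_s - rho_w) * g * d^2 / (18 * rho_w * nu)
d = 0.041 mm = 0.000041 m
rho_s - rho_w = 2606 - 1025 = 1581
Numerator = 1581 * 9.81 * (0.000041)^2 = 0.000026071654
Denominator = 18 * 1025 * 1e-6 = 0.018450
w = 0.001413 m/s

0.001413


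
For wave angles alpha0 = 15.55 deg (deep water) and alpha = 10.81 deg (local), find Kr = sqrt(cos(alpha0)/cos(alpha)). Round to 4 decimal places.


Kr = sqrt(cos(alpha0) / cos(alpha))
cos(15.55) = 0.963397
cos(10.81) = 0.982255
Kr = sqrt(0.963397 / 0.982255)
Kr = sqrt(0.980802)
Kr = 0.9904

0.9904


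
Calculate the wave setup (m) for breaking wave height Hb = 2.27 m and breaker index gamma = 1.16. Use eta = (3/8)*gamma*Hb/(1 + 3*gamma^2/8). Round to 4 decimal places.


eta = (3/8) * gamma * Hb / (1 + 3*gamma^2/8)
Numerator = (3/8) * 1.16 * 2.27 = 0.987450
Denominator = 1 + 3*1.16^2/8 = 1 + 0.504600 = 1.504600
eta = 0.987450 / 1.504600
eta = 0.6563 m

0.6563


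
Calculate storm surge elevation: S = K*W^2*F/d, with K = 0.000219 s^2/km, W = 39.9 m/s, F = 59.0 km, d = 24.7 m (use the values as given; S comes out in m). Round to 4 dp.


S = K * W^2 * F / d
W^2 = 39.9^2 = 1592.01
S = 0.000219 * 1592.01 * 59.0 / 24.7
Numerator = 0.000219 * 1592.01 * 59.0 = 20.570361
S = 20.570361 / 24.7 = 0.8328 m

0.8328


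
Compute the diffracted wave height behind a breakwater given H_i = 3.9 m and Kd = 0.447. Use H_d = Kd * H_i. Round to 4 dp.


H_d = Kd * H_i
H_d = 0.447 * 3.9
H_d = 1.7433 m

1.7433


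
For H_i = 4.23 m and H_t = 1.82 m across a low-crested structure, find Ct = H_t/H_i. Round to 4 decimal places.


Ct = H_t / H_i
Ct = 1.82 / 4.23
Ct = 0.4303

0.4303


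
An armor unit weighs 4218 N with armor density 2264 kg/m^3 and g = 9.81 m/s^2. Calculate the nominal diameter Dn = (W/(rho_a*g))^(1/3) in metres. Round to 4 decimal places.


V = W / (rho_a * g)
V = 4218 / (2264 * 9.81)
V = 4218 / 22209.84
V = 0.189916 m^3
Dn = V^(1/3) = 0.189916^(1/3)
Dn = 0.5748 m

0.5748


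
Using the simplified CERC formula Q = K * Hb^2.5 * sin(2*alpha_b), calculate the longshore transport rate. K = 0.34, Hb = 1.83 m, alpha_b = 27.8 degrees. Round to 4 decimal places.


Q = K * Hb^2.5 * sin(2 * alpha_b)
Hb^2.5 = 1.83^2.5 = 4.530308
sin(2 * 27.8) = sin(55.6) = 0.825113
Q = 0.34 * 4.530308 * 0.825113
Q = 1.2709 m^3/s

1.2709


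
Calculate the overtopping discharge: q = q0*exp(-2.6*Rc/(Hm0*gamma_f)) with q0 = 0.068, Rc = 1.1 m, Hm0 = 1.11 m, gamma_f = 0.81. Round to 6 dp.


q = q0 * exp(-2.6 * Rc / (Hm0 * gamma_f))
Exponent = -2.6 * 1.1 / (1.11 * 0.81)
= -2.6 * 1.1 / 0.8991
= -3.180959
exp(-3.180959) = 0.041546
q = 0.068 * 0.041546
q = 0.002825 m^3/s/m

0.002825


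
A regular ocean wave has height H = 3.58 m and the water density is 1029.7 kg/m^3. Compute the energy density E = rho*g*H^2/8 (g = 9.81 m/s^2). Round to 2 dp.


E = (1/8) * rho * g * H^2
E = (1/8) * 1029.7 * 9.81 * 3.58^2
E = 0.125 * 1029.7 * 9.81 * 12.8164
E = 16182.88 J/m^2

16182.88


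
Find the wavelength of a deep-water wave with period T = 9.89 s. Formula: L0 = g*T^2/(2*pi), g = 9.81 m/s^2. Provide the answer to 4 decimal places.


L0 = g * T^2 / (2 * pi)
L0 = 9.81 * 9.89^2 / (2 * pi)
L0 = 9.81 * 97.8121 / 6.28319
L0 = 959.5367 / 6.28319
L0 = 152.7150 m

152.7150


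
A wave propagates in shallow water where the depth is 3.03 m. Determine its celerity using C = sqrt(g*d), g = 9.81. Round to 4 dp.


Using the shallow-water approximation:
C = sqrt(g * d) = sqrt(9.81 * 3.03)
C = sqrt(29.7243)
C = 5.4520 m/s

5.4520


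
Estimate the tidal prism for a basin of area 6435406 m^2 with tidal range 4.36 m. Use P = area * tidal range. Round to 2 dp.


Tidal prism = Area * Tidal range
P = 6435406 * 4.36
P = 28058370.16 m^3

28058370.16


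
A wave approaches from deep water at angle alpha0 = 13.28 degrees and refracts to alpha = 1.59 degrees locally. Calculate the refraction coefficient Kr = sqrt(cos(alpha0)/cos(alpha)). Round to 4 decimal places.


Kr = sqrt(cos(alpha0) / cos(alpha))
cos(13.28) = 0.973259
cos(1.59) = 0.999615
Kr = sqrt(0.973259 / 0.999615)
Kr = sqrt(0.973634)
Kr = 0.9867

0.9867


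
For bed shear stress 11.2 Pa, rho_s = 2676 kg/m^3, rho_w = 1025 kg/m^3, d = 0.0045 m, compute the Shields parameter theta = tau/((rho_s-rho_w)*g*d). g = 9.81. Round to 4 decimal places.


theta = tau / ((rho_s - rho_w) * g * d)
rho_s - rho_w = 2676 - 1025 = 1651
Denominator = 1651 * 9.81 * 0.0045 = 72.883395
theta = 11.2 / 72.883395
theta = 0.1537

0.1537


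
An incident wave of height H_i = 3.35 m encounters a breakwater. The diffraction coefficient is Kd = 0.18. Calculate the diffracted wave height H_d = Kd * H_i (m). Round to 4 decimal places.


H_d = Kd * H_i
H_d = 0.18 * 3.35
H_d = 0.6030 m

0.6030


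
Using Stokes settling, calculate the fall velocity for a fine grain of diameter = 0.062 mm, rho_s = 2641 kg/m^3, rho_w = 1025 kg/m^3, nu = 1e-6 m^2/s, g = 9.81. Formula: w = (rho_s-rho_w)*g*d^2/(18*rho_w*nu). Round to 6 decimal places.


w = (rho_s - rho_w) * g * d^2 / (18 * rho_w * nu)
d = 0.062 mm = 0.000062 m
rho_s - rho_w = 2641 - 1025 = 1616
Numerator = 1616 * 9.81 * (0.000062)^2 = 0.000060938778
Denominator = 18 * 1025 * 1e-6 = 0.018450
w = 0.003303 m/s

0.003303


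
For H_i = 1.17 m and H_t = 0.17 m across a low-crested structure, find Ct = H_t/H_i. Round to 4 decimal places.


Ct = H_t / H_i
Ct = 0.17 / 1.17
Ct = 0.1453

0.1453


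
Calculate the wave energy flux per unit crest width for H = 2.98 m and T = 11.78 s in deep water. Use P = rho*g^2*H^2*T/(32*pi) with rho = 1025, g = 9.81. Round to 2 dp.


P = rho * g^2 * H^2 * T / (32 * pi)
P = 1025 * 9.81^2 * 2.98^2 * 11.78 / (32 * pi)
P = 1025 * 96.2361 * 8.8804 * 11.78 / 100.53096
P = 102645.48 W/m

102645.48


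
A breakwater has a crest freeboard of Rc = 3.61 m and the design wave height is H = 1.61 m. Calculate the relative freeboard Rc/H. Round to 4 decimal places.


Relative freeboard = Rc / H
= 3.61 / 1.61
= 2.2422

2.2422


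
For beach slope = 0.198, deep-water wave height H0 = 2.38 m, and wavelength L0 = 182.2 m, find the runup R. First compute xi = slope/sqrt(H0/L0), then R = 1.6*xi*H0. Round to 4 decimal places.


xi = slope / sqrt(H0/L0)
H0/L0 = 2.38/182.2 = 0.013063
sqrt(0.013063) = 0.114292
xi = 0.198 / 0.114292 = 1.732411
R = 1.6 * xi * H0 = 1.6 * 1.732411 * 2.38
R = 6.5970 m

6.5970


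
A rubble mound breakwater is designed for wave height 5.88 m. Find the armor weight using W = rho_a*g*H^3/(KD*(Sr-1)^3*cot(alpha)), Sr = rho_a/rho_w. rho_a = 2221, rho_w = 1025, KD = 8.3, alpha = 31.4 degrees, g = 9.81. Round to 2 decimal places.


Sr = rho_a / rho_w = 2221 / 1025 = 2.166829
(Sr - 1) = 1.166829
(Sr - 1)^3 = 1.588627
cot(31.4) = 1 / tan(31.4) = 1 / 0.610403 = 1.638263
Numerator = 2221 * 9.81 * 5.88^3 = 4429447.3529
Denominator = 8.3 * 1.588627 * 1.638263 = 21.601487
W = 4429447.3529 / 21.601487
W = 205052.89 N

205052.89


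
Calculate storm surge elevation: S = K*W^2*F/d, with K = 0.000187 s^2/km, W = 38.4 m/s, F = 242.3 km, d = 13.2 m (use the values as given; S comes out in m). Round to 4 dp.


S = K * W^2 * F / d
W^2 = 38.4^2 = 1474.56
S = 0.000187 * 1474.56 * 242.3 / 13.2
Numerator = 0.000187 * 1474.56 * 242.3 = 66.812461
S = 66.812461 / 13.2 = 5.0616 m

5.0616


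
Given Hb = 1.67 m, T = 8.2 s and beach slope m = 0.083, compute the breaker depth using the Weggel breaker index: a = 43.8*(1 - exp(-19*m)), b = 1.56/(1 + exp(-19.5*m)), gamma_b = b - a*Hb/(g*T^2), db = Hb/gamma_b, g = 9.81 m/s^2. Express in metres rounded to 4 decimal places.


a = 43.8 * (1 - exp(-19 * m))
exp(-19 * 0.083) = exp(-1.5770) = 0.206594
a = 43.8 * (1 - 0.206594) = 34.751185
b = 1.56 / (1 + exp(-19.5 * m))
exp(-19.5 * 0.083) = exp(-1.6185) = 0.198196
b = 1.56 / (1 + 0.198196) = 1.301958
Hb / (g * T^2) = 1.67 / (9.81 * 8.2^2) = 1.67 / 659.6244 = 0.00253174
gamma_b = b - a * Hb/(g*T^2) = 1.301958 - 34.751185 * 0.00253174 = 1.213976
db = Hb / gamma_b = 1.67 / 1.213976
db = 1.3756 m

1.3756


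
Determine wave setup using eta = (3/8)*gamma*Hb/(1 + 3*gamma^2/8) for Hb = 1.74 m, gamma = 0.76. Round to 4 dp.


eta = (3/8) * gamma * Hb / (1 + 3*gamma^2/8)
Numerator = (3/8) * 0.76 * 1.74 = 0.495900
Denominator = 1 + 3*0.76^2/8 = 1 + 0.216600 = 1.216600
eta = 0.495900 / 1.216600
eta = 0.4076 m

0.4076


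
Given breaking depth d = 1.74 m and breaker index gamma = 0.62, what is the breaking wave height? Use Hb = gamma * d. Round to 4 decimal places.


Hb = gamma * d
Hb = 0.62 * 1.74
Hb = 1.0788 m

1.0788


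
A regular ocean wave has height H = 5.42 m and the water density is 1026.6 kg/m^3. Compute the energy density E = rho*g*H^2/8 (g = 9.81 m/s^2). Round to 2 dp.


E = (1/8) * rho * g * H^2
E = (1/8) * 1026.6 * 9.81 * 5.42^2
E = 0.125 * 1026.6 * 9.81 * 29.3764
E = 36981.02 J/m^2

36981.02


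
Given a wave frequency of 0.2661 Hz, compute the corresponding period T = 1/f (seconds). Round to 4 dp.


T = 1 / f
T = 1 / 0.2661
T = 3.7580 s

3.7580


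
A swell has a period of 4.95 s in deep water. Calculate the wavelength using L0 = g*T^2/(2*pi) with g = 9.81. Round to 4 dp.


L0 = g * T^2 / (2 * pi)
L0 = 9.81 * 4.95^2 / (2 * pi)
L0 = 9.81 * 24.5025 / 6.28319
L0 = 240.3695 / 6.28319
L0 = 38.2560 m

38.2560


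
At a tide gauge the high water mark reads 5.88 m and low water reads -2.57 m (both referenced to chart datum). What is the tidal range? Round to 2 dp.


Tidal range = High water - Low water
Tidal range = 5.88 - (-2.57)
Tidal range = 8.45 m

8.45


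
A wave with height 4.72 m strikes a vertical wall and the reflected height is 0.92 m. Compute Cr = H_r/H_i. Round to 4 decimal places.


Cr = H_r / H_i
Cr = 0.92 / 4.72
Cr = 0.1949

0.1949


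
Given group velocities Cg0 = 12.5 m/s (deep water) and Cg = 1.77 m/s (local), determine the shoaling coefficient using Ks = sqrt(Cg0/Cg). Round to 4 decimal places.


Ks = sqrt(Cg0 / Cg)
Ks = sqrt(12.5 / 1.77)
Ks = sqrt(7.0621)
Ks = 2.6575

2.6575


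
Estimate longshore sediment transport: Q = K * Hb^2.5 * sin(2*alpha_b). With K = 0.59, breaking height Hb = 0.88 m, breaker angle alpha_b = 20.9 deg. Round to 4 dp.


Q = K * Hb^2.5 * sin(2 * alpha_b)
Hb^2.5 = 0.88^2.5 = 0.726452
sin(2 * 20.9) = sin(41.8) = 0.666532
Q = 0.59 * 0.726452 * 0.666532
Q = 0.2857 m^3/s

0.2857


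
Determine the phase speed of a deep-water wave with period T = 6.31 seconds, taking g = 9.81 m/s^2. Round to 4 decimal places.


We use the deep-water celerity formula:
C = g * T / (2 * pi)
C = 9.81 * 6.31 / (2 * 3.14159...)
C = 61.901100 / 6.283185
C = 9.8519 m/s

9.8519


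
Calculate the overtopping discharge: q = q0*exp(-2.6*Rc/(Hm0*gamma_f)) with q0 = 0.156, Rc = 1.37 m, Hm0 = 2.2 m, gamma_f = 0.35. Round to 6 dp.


q = q0 * exp(-2.6 * Rc / (Hm0 * gamma_f))
Exponent = -2.6 * 1.37 / (2.2 * 0.35)
= -2.6 * 1.37 / 0.7700
= -4.625974
exp(-4.625974) = 0.009794
q = 0.156 * 0.009794
q = 0.001528 m^3/s/m

0.001528


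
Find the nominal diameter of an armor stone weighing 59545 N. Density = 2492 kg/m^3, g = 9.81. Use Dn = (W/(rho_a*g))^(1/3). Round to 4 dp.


V = W / (rho_a * g)
V = 59545 / (2492 * 9.81)
V = 59545 / 24446.52
V = 2.435725 m^3
Dn = V^(1/3) = 2.435725^(1/3)
Dn = 1.3455 m

1.3455


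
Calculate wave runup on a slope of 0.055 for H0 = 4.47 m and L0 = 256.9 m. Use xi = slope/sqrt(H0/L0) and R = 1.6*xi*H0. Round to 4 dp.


xi = slope / sqrt(H0/L0)
H0/L0 = 4.47/256.9 = 0.017400
sqrt(0.017400) = 0.131908
xi = 0.055 / 0.131908 = 0.416957
R = 1.6 * xi * H0 = 1.6 * 0.416957 * 4.47
R = 2.9821 m

2.9821


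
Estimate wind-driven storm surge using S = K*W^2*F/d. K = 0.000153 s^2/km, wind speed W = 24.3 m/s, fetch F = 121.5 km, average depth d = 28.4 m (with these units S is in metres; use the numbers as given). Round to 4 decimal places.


S = K * W^2 * F / d
W^2 = 24.3^2 = 590.49
S = 0.000153 * 590.49 * 121.5 / 28.4
Numerator = 0.000153 * 590.49 * 121.5 = 10.976914
S = 10.976914 / 28.4 = 0.3865 m

0.3865
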